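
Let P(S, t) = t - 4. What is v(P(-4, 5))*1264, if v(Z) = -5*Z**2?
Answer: -6320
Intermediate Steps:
P(S, t) = -4 + t
v(P(-4, 5))*1264 = -5*(-4 + 5)**2*1264 = -5*1**2*1264 = -5*1*1264 = -5*1264 = -6320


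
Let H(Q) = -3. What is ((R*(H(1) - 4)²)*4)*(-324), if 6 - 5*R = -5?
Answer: -698544/5 ≈ -1.3971e+5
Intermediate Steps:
R = 11/5 (R = 6/5 - ⅕*(-5) = 6/5 + 1 = 11/5 ≈ 2.2000)
((R*(H(1) - 4)²)*4)*(-324) = ((11*(-3 - 4)²/5)*4)*(-324) = (((11/5)*(-7)²)*4)*(-324) = (((11/5)*49)*4)*(-324) = ((539/5)*4)*(-324) = (2156/5)*(-324) = -698544/5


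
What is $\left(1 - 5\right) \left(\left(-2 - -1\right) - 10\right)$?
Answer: $44$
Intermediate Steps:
$\left(1 - 5\right) \left(\left(-2 - -1\right) - 10\right) = \left(1 - 5\right) \left(\left(-2 + 1\right) - 10\right) = - 4 \left(-1 - 10\right) = \left(-4\right) \left(-11\right) = 44$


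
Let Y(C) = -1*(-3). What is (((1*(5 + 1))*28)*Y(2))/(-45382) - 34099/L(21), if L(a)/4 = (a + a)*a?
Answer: -774629465/80053848 ≈ -9.6764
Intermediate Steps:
Y(C) = 3
L(a) = 8*a² (L(a) = 4*((a + a)*a) = 4*((2*a)*a) = 4*(2*a²) = 8*a²)
(((1*(5 + 1))*28)*Y(2))/(-45382) - 34099/L(21) = (((1*(5 + 1))*28)*3)/(-45382) - 34099/(8*21²) = (((1*6)*28)*3)*(-1/45382) - 34099/(8*441) = ((6*28)*3)*(-1/45382) - 34099/3528 = (168*3)*(-1/45382) - 34099*1/3528 = 504*(-1/45382) - 34099/3528 = -252/22691 - 34099/3528 = -774629465/80053848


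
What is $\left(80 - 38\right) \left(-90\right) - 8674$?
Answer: $-12454$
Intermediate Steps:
$\left(80 - 38\right) \left(-90\right) - 8674 = 42 \left(-90\right) - 8674 = -3780 - 8674 = -12454$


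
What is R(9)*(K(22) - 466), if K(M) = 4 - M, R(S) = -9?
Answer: 4356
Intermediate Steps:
R(9)*(K(22) - 466) = -9*((4 - 1*22) - 466) = -9*((4 - 22) - 466) = -9*(-18 - 466) = -9*(-484) = 4356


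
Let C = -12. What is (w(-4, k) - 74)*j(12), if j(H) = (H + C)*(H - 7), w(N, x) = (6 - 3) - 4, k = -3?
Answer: 0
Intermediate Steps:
w(N, x) = -1 (w(N, x) = 3 - 4 = -1)
j(H) = (-12 + H)*(-7 + H) (j(H) = (H - 12)*(H - 7) = (-12 + H)*(-7 + H))
(w(-4, k) - 74)*j(12) = (-1 - 74)*(84 + 12**2 - 19*12) = -75*(84 + 144 - 228) = -75*0 = 0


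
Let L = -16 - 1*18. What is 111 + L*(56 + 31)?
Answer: -2847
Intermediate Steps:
L = -34 (L = -16 - 18 = -34)
111 + L*(56 + 31) = 111 - 34*(56 + 31) = 111 - 34*87 = 111 - 2958 = -2847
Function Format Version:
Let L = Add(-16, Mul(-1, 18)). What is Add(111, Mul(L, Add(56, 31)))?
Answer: -2847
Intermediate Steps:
L = -34 (L = Add(-16, -18) = -34)
Add(111, Mul(L, Add(56, 31))) = Add(111, Mul(-34, Add(56, 31))) = Add(111, Mul(-34, 87)) = Add(111, -2958) = -2847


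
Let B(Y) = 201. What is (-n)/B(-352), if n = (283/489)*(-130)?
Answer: 36790/98289 ≈ 0.37430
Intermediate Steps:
n = -36790/489 (n = (283*(1/489))*(-130) = (283/489)*(-130) = -36790/489 ≈ -75.235)
(-n)/B(-352) = -1*(-36790/489)/201 = (36790/489)*(1/201) = 36790/98289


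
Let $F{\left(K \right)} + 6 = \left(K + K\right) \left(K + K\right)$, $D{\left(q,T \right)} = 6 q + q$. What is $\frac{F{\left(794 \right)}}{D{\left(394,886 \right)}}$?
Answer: $\frac{1260869}{1379} \approx 914.34$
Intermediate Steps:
$D{\left(q,T \right)} = 7 q$
$F{\left(K \right)} = -6 + 4 K^{2}$ ($F{\left(K \right)} = -6 + \left(K + K\right) \left(K + K\right) = -6 + 2 K 2 K = -6 + 4 K^{2}$)
$\frac{F{\left(794 \right)}}{D{\left(394,886 \right)}} = \frac{-6 + 4 \cdot 794^{2}}{7 \cdot 394} = \frac{-6 + 4 \cdot 630436}{2758} = \left(-6 + 2521744\right) \frac{1}{2758} = 2521738 \cdot \frac{1}{2758} = \frac{1260869}{1379}$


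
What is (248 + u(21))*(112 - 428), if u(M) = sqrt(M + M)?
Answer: -78368 - 316*sqrt(42) ≈ -80416.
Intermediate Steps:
u(M) = sqrt(2)*sqrt(M) (u(M) = sqrt(2*M) = sqrt(2)*sqrt(M))
(248 + u(21))*(112 - 428) = (248 + sqrt(2)*sqrt(21))*(112 - 428) = (248 + sqrt(42))*(-316) = -78368 - 316*sqrt(42)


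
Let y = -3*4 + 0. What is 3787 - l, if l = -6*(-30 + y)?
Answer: 3535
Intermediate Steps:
y = -12 (y = -12 + 0 = -12)
l = 252 (l = -6*(-30 - 12) = -6*(-42) = 252)
3787 - l = 3787 - 1*252 = 3787 - 252 = 3535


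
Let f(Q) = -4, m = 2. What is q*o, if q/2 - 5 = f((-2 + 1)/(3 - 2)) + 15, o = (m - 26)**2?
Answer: 18432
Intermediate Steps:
o = 576 (o = (2 - 26)**2 = (-24)**2 = 576)
q = 32 (q = 10 + 2*(-4 + 15) = 10 + 2*11 = 10 + 22 = 32)
q*o = 32*576 = 18432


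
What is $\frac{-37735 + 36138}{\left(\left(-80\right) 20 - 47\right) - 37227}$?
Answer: $\frac{1597}{38874} \approx 0.041081$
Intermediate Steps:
$\frac{-37735 + 36138}{\left(\left(-80\right) 20 - 47\right) - 37227} = - \frac{1597}{\left(-1600 - 47\right) - 37227} = - \frac{1597}{-1647 - 37227} = - \frac{1597}{-38874} = \left(-1597\right) \left(- \frac{1}{38874}\right) = \frac{1597}{38874}$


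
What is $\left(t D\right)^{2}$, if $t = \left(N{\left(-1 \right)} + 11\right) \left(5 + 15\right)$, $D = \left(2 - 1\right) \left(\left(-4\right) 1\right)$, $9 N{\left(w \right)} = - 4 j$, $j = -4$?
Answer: $\frac{84640000}{81} \approx 1.0449 \cdot 10^{6}$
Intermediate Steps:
$N{\left(w \right)} = \frac{16}{9}$ ($N{\left(w \right)} = \frac{\left(-4\right) \left(-4\right)}{9} = \frac{1}{9} \cdot 16 = \frac{16}{9}$)
$D = -4$ ($D = 1 \left(-4\right) = -4$)
$t = \frac{2300}{9}$ ($t = \left(\frac{16}{9} + 11\right) \left(5 + 15\right) = \frac{115}{9} \cdot 20 = \frac{2300}{9} \approx 255.56$)
$\left(t D\right)^{2} = \left(\frac{2300}{9} \left(-4\right)\right)^{2} = \left(- \frac{9200}{9}\right)^{2} = \frac{84640000}{81}$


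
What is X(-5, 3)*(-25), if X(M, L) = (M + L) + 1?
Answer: 25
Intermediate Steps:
X(M, L) = 1 + L + M (X(M, L) = (L + M) + 1 = 1 + L + M)
X(-5, 3)*(-25) = (1 + 3 - 5)*(-25) = -1*(-25) = 25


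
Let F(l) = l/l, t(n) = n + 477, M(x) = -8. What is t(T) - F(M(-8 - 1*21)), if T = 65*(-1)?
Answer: 411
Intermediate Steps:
T = -65
t(n) = 477 + n
F(l) = 1
t(T) - F(M(-8 - 1*21)) = (477 - 65) - 1*1 = 412 - 1 = 411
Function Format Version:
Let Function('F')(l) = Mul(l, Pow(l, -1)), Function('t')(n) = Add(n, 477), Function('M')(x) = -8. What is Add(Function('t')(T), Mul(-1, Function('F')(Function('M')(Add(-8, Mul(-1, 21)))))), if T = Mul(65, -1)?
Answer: 411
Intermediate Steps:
T = -65
Function('t')(n) = Add(477, n)
Function('F')(l) = 1
Add(Function('t')(T), Mul(-1, Function('F')(Function('M')(Add(-8, Mul(-1, 21)))))) = Add(Add(477, -65), Mul(-1, 1)) = Add(412, -1) = 411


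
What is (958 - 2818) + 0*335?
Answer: -1860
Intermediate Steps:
(958 - 2818) + 0*335 = -1860 + 0 = -1860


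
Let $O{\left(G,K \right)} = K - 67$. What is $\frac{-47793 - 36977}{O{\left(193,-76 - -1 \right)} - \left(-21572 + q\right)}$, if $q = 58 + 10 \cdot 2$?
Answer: $- \frac{42385}{10676} \approx -3.9701$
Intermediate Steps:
$q = 78$ ($q = 58 + 20 = 78$)
$O{\left(G,K \right)} = -67 + K$
$\frac{-47793 - 36977}{O{\left(193,-76 - -1 \right)} - \left(-21572 + q\right)} = \frac{-47793 - 36977}{\left(-67 - 75\right) + \left(21572 - 78\right)} = - \frac{84770}{\left(-67 + \left(-76 + 1\right)\right) + \left(21572 - 78\right)} = - \frac{84770}{\left(-67 - 75\right) + 21494} = - \frac{84770}{-142 + 21494} = - \frac{84770}{21352} = \left(-84770\right) \frac{1}{21352} = - \frac{42385}{10676}$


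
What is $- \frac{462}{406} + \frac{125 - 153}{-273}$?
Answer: $- \frac{1171}{1131} \approx -1.0354$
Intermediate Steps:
$- \frac{462}{406} + \frac{125 - 153}{-273} = \left(-462\right) \frac{1}{406} - - \frac{4}{39} = - \frac{33}{29} + \frac{4}{39} = - \frac{1171}{1131}$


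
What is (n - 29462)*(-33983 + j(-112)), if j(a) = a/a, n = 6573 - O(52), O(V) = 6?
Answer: 778017890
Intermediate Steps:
n = 6567 (n = 6573 - 1*6 = 6573 - 6 = 6567)
j(a) = 1
(n - 29462)*(-33983 + j(-112)) = (6567 - 29462)*(-33983 + 1) = -22895*(-33982) = 778017890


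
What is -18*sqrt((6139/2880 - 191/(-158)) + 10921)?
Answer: -3*sqrt(981774846695)/1580 ≈ -1881.4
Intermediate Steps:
-18*sqrt((6139/2880 - 191/(-158)) + 10921) = -18*sqrt((6139*(1/2880) - 191*(-1/158)) + 10921) = -18*sqrt((6139/2880 + 191/158) + 10921) = -18*sqrt(760021/227520 + 10921) = -3*sqrt(981774846695)/1580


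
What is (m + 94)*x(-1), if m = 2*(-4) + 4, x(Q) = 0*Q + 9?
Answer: 810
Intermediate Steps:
x(Q) = 9 (x(Q) = 0 + 9 = 9)
m = -4 (m = -8 + 4 = -4)
(m + 94)*x(-1) = (-4 + 94)*9 = 90*9 = 810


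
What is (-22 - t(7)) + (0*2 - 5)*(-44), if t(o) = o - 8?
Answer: 199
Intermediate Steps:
t(o) = -8 + o
(-22 - t(7)) + (0*2 - 5)*(-44) = (-22 - (-8 + 7)) + (0*2 - 5)*(-44) = (-22 - 1*(-1)) + (0 - 5)*(-44) = (-22 + 1) - 5*(-44) = -21 + 220 = 199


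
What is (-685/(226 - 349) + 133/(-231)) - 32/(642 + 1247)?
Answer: 4239596/851939 ≈ 4.9764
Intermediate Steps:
(-685/(226 - 349) + 133/(-231)) - 32/(642 + 1247) = (-685/(-123) + 133*(-1/231)) - 32/1889 = (-685*(-1/123) - 19/33) - 32*1/1889 = (685/123 - 19/33) - 32/1889 = 2252/451 - 32/1889 = 4239596/851939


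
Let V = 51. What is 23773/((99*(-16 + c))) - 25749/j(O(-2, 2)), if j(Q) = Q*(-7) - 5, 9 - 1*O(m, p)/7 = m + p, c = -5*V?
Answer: 680217163/11965734 ≈ 56.847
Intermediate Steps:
c = -255 (c = -5*51 = -255)
O(m, p) = 63 - 7*m - 7*p (O(m, p) = 63 - 7*(m + p) = 63 + (-7*m - 7*p) = 63 - 7*m - 7*p)
j(Q) = -5 - 7*Q (j(Q) = -7*Q - 5 = -5 - 7*Q)
23773/((99*(-16 + c))) - 25749/j(O(-2, 2)) = 23773/((99*(-16 - 255))) - 25749/(-5 - 7*(63 - 7*(-2) - 7*2)) = 23773/((99*(-271))) - 25749/(-5 - 7*(63 + 14 - 14)) = 23773/(-26829) - 25749/(-5 - 7*63) = 23773*(-1/26829) - 25749/(-5 - 441) = -23773/26829 - 25749/(-446) = -23773/26829 - 25749*(-1/446) = -23773/26829 + 25749/446 = 680217163/11965734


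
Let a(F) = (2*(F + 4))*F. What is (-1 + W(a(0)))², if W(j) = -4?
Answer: 25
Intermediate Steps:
a(F) = F*(8 + 2*F) (a(F) = (2*(4 + F))*F = (8 + 2*F)*F = F*(8 + 2*F))
(-1 + W(a(0)))² = (-1 - 4)² = (-5)² = 25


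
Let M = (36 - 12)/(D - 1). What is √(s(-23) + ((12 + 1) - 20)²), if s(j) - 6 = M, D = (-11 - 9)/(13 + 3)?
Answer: √399/3 ≈ 6.6583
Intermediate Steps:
D = -5/4 (D = -20/16 = -20*1/16 = -5/4 ≈ -1.2500)
M = -32/3 (M = (36 - 12)/(-5/4 - 1) = 24/(-9/4) = 24*(-4/9) = -32/3 ≈ -10.667)
s(j) = -14/3 (s(j) = 6 - 32/3 = -14/3)
√(s(-23) + ((12 + 1) - 20)²) = √(-14/3 + ((12 + 1) - 20)²) = √(-14/3 + (13 - 20)²) = √(-14/3 + (-7)²) = √(-14/3 + 49) = √(133/3) = √399/3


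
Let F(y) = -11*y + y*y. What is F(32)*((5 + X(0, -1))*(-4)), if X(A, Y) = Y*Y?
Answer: -16128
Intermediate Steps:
X(A, Y) = Y²
F(y) = y² - 11*y (F(y) = -11*y + y² = y² - 11*y)
F(32)*((5 + X(0, -1))*(-4)) = (32*(-11 + 32))*((5 + (-1)²)*(-4)) = (32*21)*((5 + 1)*(-4)) = 672*(6*(-4)) = 672*(-24) = -16128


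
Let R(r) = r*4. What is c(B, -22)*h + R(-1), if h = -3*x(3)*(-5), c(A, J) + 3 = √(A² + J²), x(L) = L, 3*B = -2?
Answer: -139 + 30*√1090 ≈ 851.45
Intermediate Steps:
B = -⅔ (B = (⅓)*(-2) = -⅔ ≈ -0.66667)
c(A, J) = -3 + √(A² + J²)
R(r) = 4*r
h = 45 (h = -3*3*(-5) = -9*(-5) = 45)
c(B, -22)*h + R(-1) = (-3 + √((-⅔)² + (-22)²))*45 + 4*(-1) = (-3 + √(4/9 + 484))*45 - 4 = (-3 + √(4360/9))*45 - 4 = (-3 + 2*√1090/3)*45 - 4 = (-135 + 30*√1090) - 4 = -139 + 30*√1090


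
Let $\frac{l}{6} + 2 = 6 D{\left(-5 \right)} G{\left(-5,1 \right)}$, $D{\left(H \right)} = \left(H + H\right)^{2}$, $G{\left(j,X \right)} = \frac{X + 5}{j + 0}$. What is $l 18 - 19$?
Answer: $-77995$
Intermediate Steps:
$G{\left(j,X \right)} = \frac{5 + X}{j}$
$D{\left(H \right)} = 4 H^{2}$ ($D{\left(H \right)} = \left(2 H\right)^{2} = 4 H^{2}$)
$l = -4332$ ($l = -12 + 6 \cdot 6 \cdot 4 \left(-5\right)^{2} \frac{5 + 1}{-5} = -12 + 6 \cdot 6 \cdot 4 \cdot 25 \left(\left(- \frac{1}{5}\right) 6\right) = -12 + 6 \cdot 6 \cdot 100 \left(- \frac{6}{5}\right) = -12 + 6 \cdot 600 \left(- \frac{6}{5}\right) = -12 + 6 \left(-720\right) = -12 - 4320 = -4332$)
$l 18 - 19 = \left(-4332\right) 18 - 19 = -77976 - 19 = -77995$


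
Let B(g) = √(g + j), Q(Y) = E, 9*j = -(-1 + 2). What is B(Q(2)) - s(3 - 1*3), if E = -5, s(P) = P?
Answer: I*√46/3 ≈ 2.2608*I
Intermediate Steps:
j = -⅑ (j = (-(-1 + 2))/9 = (-1*1)/9 = (⅑)*(-1) = -⅑ ≈ -0.11111)
Q(Y) = -5
B(g) = √(-⅑ + g) (B(g) = √(g - ⅑) = √(-⅑ + g))
B(Q(2)) - s(3 - 1*3) = √(-1 + 9*(-5))/3 - (3 - 1*3) = √(-1 - 45)/3 - (3 - 3) = √(-46)/3 - 1*0 = (I*√46)/3 + 0 = I*√46/3 + 0 = I*√46/3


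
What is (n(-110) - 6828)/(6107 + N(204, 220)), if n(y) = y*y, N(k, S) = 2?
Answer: 5272/6109 ≈ 0.86299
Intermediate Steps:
n(y) = y**2
(n(-110) - 6828)/(6107 + N(204, 220)) = ((-110)**2 - 6828)/(6107 + 2) = (12100 - 6828)/6109 = 5272*(1/6109) = 5272/6109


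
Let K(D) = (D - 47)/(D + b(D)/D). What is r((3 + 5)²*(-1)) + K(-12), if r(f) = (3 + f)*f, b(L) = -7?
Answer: 535556/137 ≈ 3909.2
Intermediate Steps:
K(D) = (-47 + D)/(D - 7/D) (K(D) = (D - 47)/(D - 7/D) = (-47 + D)/(D - 7/D))
r(f) = f*(3 + f)
r((3 + 5)²*(-1)) + K(-12) = ((3 + 5)²*(-1))*(3 + (3 + 5)²*(-1)) - 12*(-47 - 12)/(-7 + (-12)²) = (8²*(-1))*(3 + 8²*(-1)) - 12*(-59)/(-7 + 144) = (64*(-1))*(3 + 64*(-1)) - 12*(-59)/137 = -64*(3 - 64) - 12*1/137*(-59) = -64*(-61) + 708/137 = 3904 + 708/137 = 535556/137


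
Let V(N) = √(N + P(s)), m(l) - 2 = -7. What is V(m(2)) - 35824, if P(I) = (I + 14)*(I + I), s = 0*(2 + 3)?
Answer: -35824 + I*√5 ≈ -35824.0 + 2.2361*I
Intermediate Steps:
s = 0 (s = 0*5 = 0)
P(I) = 2*I*(14 + I) (P(I) = (14 + I)*(2*I) = 2*I*(14 + I))
m(l) = -5 (m(l) = 2 - 7 = -5)
V(N) = √N (V(N) = √(N + 2*0*(14 + 0)) = √(N + 2*0*14) = √(N + 0) = √N)
V(m(2)) - 35824 = √(-5) - 35824 = I*√5 - 35824 = -35824 + I*√5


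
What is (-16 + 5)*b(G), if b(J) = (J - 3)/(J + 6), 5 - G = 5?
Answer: 11/2 ≈ 5.5000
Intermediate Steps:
G = 0 (G = 5 - 1*5 = 5 - 5 = 0)
b(J) = (-3 + J)/(6 + J)
(-16 + 5)*b(G) = (-16 + 5)*((-3 + 0)/(6 + 0)) = -11*(-3)/6 = -11*(-½) = 11/2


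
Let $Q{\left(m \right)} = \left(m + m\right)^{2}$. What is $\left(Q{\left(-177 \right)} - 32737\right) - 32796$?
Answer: $59783$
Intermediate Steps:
$Q{\left(m \right)} = 4 m^{2}$ ($Q{\left(m \right)} = \left(2 m\right)^{2} = 4 m^{2}$)
$\left(Q{\left(-177 \right)} - 32737\right) - 32796 = \left(4 \left(-177\right)^{2} - 32737\right) - 32796 = \left(4 \cdot 31329 - 32737\right) - 32796 = \left(125316 - 32737\right) - 32796 = 92579 - 32796 = 59783$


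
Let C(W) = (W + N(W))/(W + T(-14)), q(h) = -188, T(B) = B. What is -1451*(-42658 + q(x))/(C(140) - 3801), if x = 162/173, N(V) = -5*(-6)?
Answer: -1958340699/119689 ≈ -16362.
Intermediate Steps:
N(V) = 30
x = 162/173 (x = 162*(1/173) = 162/173 ≈ 0.93642)
C(W) = (30 + W)/(-14 + W) (C(W) = (W + 30)/(W - 14) = (30 + W)/(-14 + W))
-1451*(-42658 + q(x))/(C(140) - 3801) = -1451*(-42658 - 188)/((30 + 140)/(-14 + 140) - 3801) = -1451*(-42846/(170/126 - 3801)) = -1451*(-42846/((1/126)*170 - 3801)) = -1451*(-42846/(85/63 - 3801)) = -1451/((-239378/63*(-1/42846))) = -1451/119689/1349649 = -1451*1349649/119689 = -1958340699/119689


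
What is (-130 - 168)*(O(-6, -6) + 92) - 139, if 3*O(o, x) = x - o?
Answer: -27555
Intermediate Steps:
O(o, x) = -o/3 + x/3 (O(o, x) = (x - o)/3 = -o/3 + x/3)
(-130 - 168)*(O(-6, -6) + 92) - 139 = (-130 - 168)*((-⅓*(-6) + (⅓)*(-6)) + 92) - 139 = -298*((2 - 2) + 92) - 139 = -298*(0 + 92) - 139 = -298*92 - 139 = -27416 - 139 = -27555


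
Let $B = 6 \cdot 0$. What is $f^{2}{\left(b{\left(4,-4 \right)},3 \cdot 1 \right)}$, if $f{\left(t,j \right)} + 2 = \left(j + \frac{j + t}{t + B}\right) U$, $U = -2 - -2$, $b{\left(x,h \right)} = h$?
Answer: $4$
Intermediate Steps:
$B = 0$
$U = 0$ ($U = -2 + 2 = 0$)
$f{\left(t,j \right)} = -2$ ($f{\left(t,j \right)} = -2 + \left(j + \frac{j + t}{t + 0}\right) 0 = -2 + \left(j + \frac{j + t}{t}\right) 0 = -2 + 0 = -2$)
$f^{2}{\left(b{\left(4,-4 \right)},3 \cdot 1 \right)} = \left(-2\right)^{2} = 4$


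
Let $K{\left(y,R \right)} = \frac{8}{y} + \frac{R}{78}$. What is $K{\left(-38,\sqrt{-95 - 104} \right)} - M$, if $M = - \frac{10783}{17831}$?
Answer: $\frac{133553}{338789} + \frac{i \sqrt{199}}{78} \approx 0.39421 + 0.18086 i$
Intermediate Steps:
$M = - \frac{10783}{17831}$ ($M = \left(-10783\right) \frac{1}{17831} = - \frac{10783}{17831} \approx -0.60473$)
$K{\left(y,R \right)} = \frac{8}{y} + \frac{R}{78}$ ($K{\left(y,R \right)} = \frac{8}{y} + R \frac{1}{78} = \frac{8}{y} + \frac{R}{78}$)
$K{\left(-38,\sqrt{-95 - 104} \right)} - M = \left(\frac{8}{-38} + \frac{\sqrt{-95 - 104}}{78}\right) - - \frac{10783}{17831} = \left(8 \left(- \frac{1}{38}\right) + \frac{\sqrt{-199}}{78}\right) + \frac{10783}{17831} = \left(- \frac{4}{19} + \frac{i \sqrt{199}}{78}\right) + \frac{10783}{17831} = \frac{133553}{338789} + \frac{i \sqrt{199}}{78}$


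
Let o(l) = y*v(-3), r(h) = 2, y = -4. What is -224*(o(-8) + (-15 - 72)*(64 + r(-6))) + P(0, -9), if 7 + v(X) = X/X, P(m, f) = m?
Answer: 1280832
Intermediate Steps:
v(X) = -6 (v(X) = -7 + X/X = -7 + 1 = -6)
o(l) = 24 (o(l) = -4*(-6) = 24)
-224*(o(-8) + (-15 - 72)*(64 + r(-6))) + P(0, -9) = -224*(24 + (-15 - 72)*(64 + 2)) + 0 = -224*(24 - 87*66) + 0 = -224*(24 - 5742) + 0 = -224*(-5718) + 0 = 1280832 + 0 = 1280832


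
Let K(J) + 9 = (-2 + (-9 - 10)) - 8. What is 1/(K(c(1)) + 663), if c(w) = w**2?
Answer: 1/625 ≈ 0.0016000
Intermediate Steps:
K(J) = -38 (K(J) = -9 + ((-2 + (-9 - 10)) - 8) = -9 + ((-2 - 19) - 8) = -9 + (-21 - 8) = -9 - 29 = -38)
1/(K(c(1)) + 663) = 1/(-38 + 663) = 1/625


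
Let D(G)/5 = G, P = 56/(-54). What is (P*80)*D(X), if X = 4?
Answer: -44800/27 ≈ -1659.3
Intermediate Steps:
P = -28/27 (P = 56*(-1/54) = -28/27 ≈ -1.0370)
D(G) = 5*G
(P*80)*D(X) = (-28/27*80)*(5*4) = -2240/27*20 = -44800/27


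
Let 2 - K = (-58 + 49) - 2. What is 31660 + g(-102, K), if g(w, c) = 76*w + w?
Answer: 23806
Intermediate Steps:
K = 13 (K = 2 - ((-58 + 49) - 2) = 2 - (-9 - 2) = 2 - 1*(-11) = 2 + 11 = 13)
g(w, c) = 77*w
31660 + g(-102, K) = 31660 + 77*(-102) = 31660 - 7854 = 23806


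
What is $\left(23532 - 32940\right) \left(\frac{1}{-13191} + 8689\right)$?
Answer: $- \frac{359437651328}{4397} \approx -8.1746 \cdot 10^{7}$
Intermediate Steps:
$\left(23532 - 32940\right) \left(\frac{1}{-13191} + 8689\right) = - 9408 \left(- \frac{1}{13191} + 8689\right) = \left(-9408\right) \frac{114616598}{13191} = - \frac{359437651328}{4397}$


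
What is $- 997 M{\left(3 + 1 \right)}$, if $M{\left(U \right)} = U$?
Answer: $-3988$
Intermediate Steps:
$- 997 M{\left(3 + 1 \right)} = - 997 \left(3 + 1\right) = \left(-997\right) 4 = -3988$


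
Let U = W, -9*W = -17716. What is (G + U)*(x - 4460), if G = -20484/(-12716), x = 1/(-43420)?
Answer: -3638437222874951/414096540 ≈ -8.7864e+6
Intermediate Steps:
x = -1/43420 ≈ -2.3031e-5
G = 5121/3179 (G = -20484*(-1/12716) = 5121/3179 ≈ 1.6109)
W = 17716/9 (W = -⅑*(-17716) = 17716/9 ≈ 1968.4)
U = 17716/9 ≈ 1968.4
(G + U)*(x - 4460) = (5121/3179 + 17716/9)*(-1/43420 - 4460) = (56365253/28611)*(-193653201/43420) = -3638437222874951/414096540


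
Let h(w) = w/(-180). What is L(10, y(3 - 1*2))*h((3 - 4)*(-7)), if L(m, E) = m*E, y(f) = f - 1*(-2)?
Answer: -7/6 ≈ -1.1667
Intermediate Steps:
y(f) = 2 + f (y(f) = f + 2 = 2 + f)
L(m, E) = E*m
h(w) = -w/180 (h(w) = w*(-1/180) = -w/180)
L(10, y(3 - 1*2))*h((3 - 4)*(-7)) = ((2 + (3 - 1*2))*10)*(-(3 - 4)*(-7)/180) = ((2 + (3 - 2))*10)*(-(-1)*(-7)/180) = ((2 + 1)*10)*(-1/180*7) = (3*10)*(-7/180) = 30*(-7/180) = -7/6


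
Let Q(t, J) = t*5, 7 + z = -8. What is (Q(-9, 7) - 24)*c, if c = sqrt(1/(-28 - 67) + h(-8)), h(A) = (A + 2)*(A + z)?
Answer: -69*sqrt(1245355)/95 ≈ -810.54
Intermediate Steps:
z = -15 (z = -7 - 8 = -15)
h(A) = (-15 + A)*(2 + A) (h(A) = (A + 2)*(A - 15) = (2 + A)*(-15 + A) = (-15 + A)*(2 + A))
Q(t, J) = 5*t
c = sqrt(1245355)/95 (c = sqrt(1/(-28 - 67) + (-30 + (-8)**2 - 13*(-8))) = sqrt(1/(-95) + (-30 + 64 + 104)) = sqrt(-1/95 + 138) = sqrt(13109/95) = sqrt(1245355)/95 ≈ 11.747)
(Q(-9, 7) - 24)*c = (5*(-9) - 24)*(sqrt(1245355)/95) = (-45 - 24)*(sqrt(1245355)/95) = -69*sqrt(1245355)/95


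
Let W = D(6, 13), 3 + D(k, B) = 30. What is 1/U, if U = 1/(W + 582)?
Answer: 609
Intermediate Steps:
D(k, B) = 27 (D(k, B) = -3 + 30 = 27)
W = 27
U = 1/609 (U = 1/(27 + 582) = 1/609 ≈ 0.0016420)
1/U = 1/(1/609) = 609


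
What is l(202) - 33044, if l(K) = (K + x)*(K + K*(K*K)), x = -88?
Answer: 939624496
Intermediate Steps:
l(K) = (-88 + K)*(K + K³) (l(K) = (K - 88)*(K + K*(K*K)) = (-88 + K)*(K + K*K²) = (-88 + K)*(K + K³))
l(202) - 33044 = 202*(-88 + 202 + 202³ - 88*202²) - 33044 = 202*(-88 + 202 + 8242408 - 88*40804) - 33044 = 202*(-88 + 202 + 8242408 - 3590752) - 33044 = 202*4651770 - 33044 = 939657540 - 33044 = 939624496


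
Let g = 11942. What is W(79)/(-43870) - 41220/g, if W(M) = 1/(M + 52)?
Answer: -118445057671/34315157870 ≈ -3.4517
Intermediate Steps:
W(M) = 1/(52 + M)
W(79)/(-43870) - 41220/g = 1/((52 + 79)*(-43870)) - 41220/11942 = -1/43870/131 - 41220*1/11942 = (1/131)*(-1/43870) - 20610/5971 = -1/5746970 - 20610/5971 = -118445057671/34315157870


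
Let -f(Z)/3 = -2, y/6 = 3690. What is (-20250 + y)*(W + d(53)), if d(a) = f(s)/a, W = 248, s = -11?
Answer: 24853500/53 ≈ 4.6893e+5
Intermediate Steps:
y = 22140 (y = 6*3690 = 22140)
f(Z) = 6 (f(Z) = -3*(-2) = 6)
d(a) = 6/a
(-20250 + y)*(W + d(53)) = (-20250 + 22140)*(248 + 6/53) = 1890*(248 + 6*(1/53)) = 1890*(248 + 6/53) = 1890*(13150/53) = 24853500/53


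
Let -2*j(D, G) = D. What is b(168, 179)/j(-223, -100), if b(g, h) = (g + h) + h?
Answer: 1052/223 ≈ 4.7175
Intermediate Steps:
j(D, G) = -D/2
b(g, h) = g + 2*h
b(168, 179)/j(-223, -100) = (168 + 2*179)/((-½*(-223))) = (168 + 358)/(223/2) = 526*(2/223) = 1052/223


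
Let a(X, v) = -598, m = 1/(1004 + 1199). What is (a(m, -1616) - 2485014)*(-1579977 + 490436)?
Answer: 2708176184092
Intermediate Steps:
m = 1/2203 ≈ 0.00045393
(a(m, -1616) - 2485014)*(-1579977 + 490436) = (-598 - 2485014)*(-1579977 + 490436) = -2485612*(-1089541) = 2708176184092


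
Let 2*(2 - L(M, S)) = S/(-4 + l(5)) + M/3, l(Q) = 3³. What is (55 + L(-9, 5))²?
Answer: 1803649/529 ≈ 3409.5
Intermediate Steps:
l(Q) = 27
L(M, S) = 2 - M/6 - S/46 (L(M, S) = 2 - (S/(-4 + 27) + M/3)/2 = 2 - (S/23 + M*(⅓))/2 = 2 - (S*(1/23) + M/3)/2 = 2 - (S/23 + M/3)/2 = 2 - (M/3 + S/23)/2 = 2 + (-M/6 - S/46) = 2 - M/6 - S/46)
(55 + L(-9, 5))² = (55 + (2 - ⅙*(-9) - 1/46*5))² = (55 + (2 + 3/2 - 5/46))² = (55 + 78/23)² = (1343/23)² = 1803649/529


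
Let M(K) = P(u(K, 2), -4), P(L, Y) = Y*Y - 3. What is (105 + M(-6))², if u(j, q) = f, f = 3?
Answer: 13924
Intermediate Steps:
u(j, q) = 3
P(L, Y) = -3 + Y² (P(L, Y) = Y² - 3 = -3 + Y²)
M(K) = 13 (M(K) = -3 + (-4)² = -3 + 16 = 13)
(105 + M(-6))² = (105 + 13)² = 118² = 13924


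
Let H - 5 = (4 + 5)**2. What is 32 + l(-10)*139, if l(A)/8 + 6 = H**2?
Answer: 8217712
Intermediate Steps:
H = 86 (H = 5 + (4 + 5)**2 = 5 + 9**2 = 5 + 81 = 86)
l(A) = 59120 (l(A) = -48 + 8*86**2 = -48 + 8*7396 = -48 + 59168 = 59120)
32 + l(-10)*139 = 32 + 59120*139 = 32 + 8217680 = 8217712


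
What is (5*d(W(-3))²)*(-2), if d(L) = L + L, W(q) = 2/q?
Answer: -160/9 ≈ -17.778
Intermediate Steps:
d(L) = 2*L
(5*d(W(-3))²)*(-2) = (5*(2*(2/(-3)))²)*(-2) = (5*(2*(2*(-⅓)))²)*(-2) = (5*(2*(-⅔))²)*(-2) = (5*(-4/3)²)*(-2) = (5*(16/9))*(-2) = (80/9)*(-2) = -160/9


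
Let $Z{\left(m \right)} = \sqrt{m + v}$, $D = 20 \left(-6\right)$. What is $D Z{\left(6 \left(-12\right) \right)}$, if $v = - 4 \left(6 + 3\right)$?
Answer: $- 720 i \sqrt{3} \approx - 1247.1 i$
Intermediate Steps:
$v = -36$ ($v = \left(-4\right) 9 = -36$)
$D = -120$
$Z{\left(m \right)} = \sqrt{-36 + m}$ ($Z{\left(m \right)} = \sqrt{m - 36} = \sqrt{-36 + m}$)
$D Z{\left(6 \left(-12\right) \right)} = - 120 \sqrt{-36 + 6 \left(-12\right)} = - 120 \sqrt{-36 - 72} = - 120 \sqrt{-108} = - 120 \cdot 6 i \sqrt{3} = - 720 i \sqrt{3}$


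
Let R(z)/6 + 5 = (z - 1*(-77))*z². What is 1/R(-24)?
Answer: 1/183138 ≈ 5.4604e-6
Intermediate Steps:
R(z) = -30 + 6*z²*(77 + z) (R(z) = -30 + 6*((z - 1*(-77))*z²) = -30 + 6*((z + 77)*z²) = -30 + 6*((77 + z)*z²) = -30 + 6*(z²*(77 + z)) = -30 + 6*z²*(77 + z))
1/R(-24) = 1/(-30 + 6*(-24)³ + 462*(-24)²) = 1/(-30 + 6*(-13824) + 462*576) = 1/(-30 - 82944 + 266112) = 1/183138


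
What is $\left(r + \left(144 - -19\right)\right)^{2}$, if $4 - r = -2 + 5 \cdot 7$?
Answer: $17956$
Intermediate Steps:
$r = -29$ ($r = 4 - \left(-2 + 5 \cdot 7\right) = 4 - \left(-2 + 35\right) = 4 - 33 = -29$)
$\left(r + \left(144 - -19\right)\right)^{2} = \left(-29 + \left(144 - -19\right)\right)^{2} = \left(-29 + \left(144 + 19\right)\right)^{2} = \left(-29 + 163\right)^{2} = 134^{2} = 17956$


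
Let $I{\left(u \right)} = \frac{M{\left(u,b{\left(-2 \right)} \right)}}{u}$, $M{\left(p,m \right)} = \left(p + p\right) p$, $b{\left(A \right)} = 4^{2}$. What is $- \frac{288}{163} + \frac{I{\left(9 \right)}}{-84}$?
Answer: $- \frac{4521}{2282} \approx -1.9812$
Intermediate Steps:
$b{\left(A \right)} = 16$
$M{\left(p,m \right)} = 2 p^{2}$ ($M{\left(p,m \right)} = 2 p p = 2 p^{2}$)
$I{\left(u \right)} = 2 u$ ($I{\left(u \right)} = \frac{2 u^{2}}{u} = 2 u$)
$- \frac{288}{163} + \frac{I{\left(9 \right)}}{-84} = - \frac{288}{163} + \frac{2 \cdot 9}{-84} = \left(-288\right) \frac{1}{163} + 18 \left(- \frac{1}{84}\right) = - \frac{288}{163} - \frac{3}{14} = - \frac{4521}{2282}$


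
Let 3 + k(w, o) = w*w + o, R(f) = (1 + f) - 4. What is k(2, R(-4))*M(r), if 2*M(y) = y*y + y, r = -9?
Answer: -216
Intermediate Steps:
R(f) = -3 + f
M(y) = y/2 + y**2/2 (M(y) = (y*y + y)/2 = (y**2 + y)/2 = (y + y**2)/2 = y/2 + y**2/2)
k(w, o) = -3 + o + w**2 (k(w, o) = -3 + (w*w + o) = -3 + (w**2 + o) = -3 + (o + w**2) = -3 + o + w**2)
k(2, R(-4))*M(r) = (-3 + (-3 - 4) + 2**2)*((1/2)*(-9)*(1 - 9)) = (-3 - 7 + 4)*((1/2)*(-9)*(-8)) = -6*36 = -216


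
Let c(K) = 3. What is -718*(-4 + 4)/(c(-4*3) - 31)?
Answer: 0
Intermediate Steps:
-718*(-4 + 4)/(c(-4*3) - 31) = -718*(-4 + 4)/(3 - 31) = -0/(-28) = -0*(-1)/28 = -718*0 = 0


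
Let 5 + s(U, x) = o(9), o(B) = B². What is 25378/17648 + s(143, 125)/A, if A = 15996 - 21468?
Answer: 56549/39708 ≈ 1.4241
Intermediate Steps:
A = -5472
s(U, x) = 76 (s(U, x) = -5 + 9² = -5 + 81 = 76)
25378/17648 + s(143, 125)/A = 25378/17648 + 76/(-5472) = 25378*(1/17648) + 76*(-1/5472) = 12689/8824 - 1/72 = 56549/39708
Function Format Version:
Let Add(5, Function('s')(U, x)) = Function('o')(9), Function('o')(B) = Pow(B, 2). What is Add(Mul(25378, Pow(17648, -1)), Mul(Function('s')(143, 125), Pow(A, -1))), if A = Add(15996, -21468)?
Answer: Rational(56549, 39708) ≈ 1.4241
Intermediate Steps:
A = -5472
Function('s')(U, x) = 76 (Function('s')(U, x) = Add(-5, Pow(9, 2)) = Add(-5, 81) = 76)
Add(Mul(25378, Pow(17648, -1)), Mul(Function('s')(143, 125), Pow(A, -1))) = Add(Mul(25378, Pow(17648, -1)), Mul(76, Pow(-5472, -1))) = Add(Mul(25378, Rational(1, 17648)), Mul(76, Rational(-1, 5472))) = Add(Rational(12689, 8824), Rational(-1, 72)) = Rational(56549, 39708)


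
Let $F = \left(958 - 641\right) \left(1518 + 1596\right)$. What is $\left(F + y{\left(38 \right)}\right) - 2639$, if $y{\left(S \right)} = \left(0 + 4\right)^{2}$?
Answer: $984515$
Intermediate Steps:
$F = 987138$ ($F = 317 \cdot 3114 = 987138$)
$y{\left(S \right)} = 16$ ($y{\left(S \right)} = 4^{2} = 16$)
$\left(F + y{\left(38 \right)}\right) - 2639 = \left(987138 + 16\right) - 2639 = 987154 - 2639 = 984515$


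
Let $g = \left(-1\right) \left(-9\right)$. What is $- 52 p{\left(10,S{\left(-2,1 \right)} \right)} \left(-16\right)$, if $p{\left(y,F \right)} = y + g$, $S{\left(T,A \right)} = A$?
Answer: $15808$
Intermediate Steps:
$g = 9$
$p{\left(y,F \right)} = 9 + y$ ($p{\left(y,F \right)} = y + 9 = 9 + y$)
$- 52 p{\left(10,S{\left(-2,1 \right)} \right)} \left(-16\right) = - 52 \left(9 + 10\right) \left(-16\right) = - 52 \cdot 19 \left(-16\right) = - 988 \left(-16\right) = \left(-1\right) \left(-15808\right) = 15808$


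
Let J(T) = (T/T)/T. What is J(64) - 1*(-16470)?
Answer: 1054081/64 ≈ 16470.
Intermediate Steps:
J(T) = 1/T
J(64) - 1*(-16470) = 1/64 - 1*(-16470) = 1/64 + 16470 = 1054081/64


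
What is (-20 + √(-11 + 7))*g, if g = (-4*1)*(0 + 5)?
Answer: 400 - 40*I ≈ 400.0 - 40.0*I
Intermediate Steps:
g = -20 (g = -4*5 = -20)
(-20 + √(-11 + 7))*g = (-20 + √(-11 + 7))*(-20) = (-20 + √(-4))*(-20) = (-20 + 2*I)*(-20) = 400 - 40*I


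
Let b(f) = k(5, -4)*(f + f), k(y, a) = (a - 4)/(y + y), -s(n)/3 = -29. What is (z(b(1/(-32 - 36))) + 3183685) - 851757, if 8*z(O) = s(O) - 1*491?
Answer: 4663755/2 ≈ 2.3319e+6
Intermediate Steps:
s(n) = 87 (s(n) = -3*(-29) = 87)
k(y, a) = (-4 + a)/(2*y) (k(y, a) = (-4 + a)/((2*y)) = (-4 + a)*(1/(2*y)) = (-4 + a)/(2*y))
b(f) = -8*f/5 (b(f) = ((½)*(-4 - 4)/5)*(f + f) = ((½)*(⅕)*(-8))*(2*f) = -8*f/5)
z(O) = -101/2 (z(O) = (87 - 1*491)/8 = (87 - 491)/8 = (⅛)*(-404) = -101/2)
(z(b(1/(-32 - 36))) + 3183685) - 851757 = (-101/2 + 3183685) - 851757 = 6367269/2 - 851757 = 4663755/2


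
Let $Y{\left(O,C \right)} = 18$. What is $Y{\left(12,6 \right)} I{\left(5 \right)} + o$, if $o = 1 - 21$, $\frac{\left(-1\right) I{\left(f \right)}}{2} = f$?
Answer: $-200$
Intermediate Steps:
$I{\left(f \right)} = - 2 f$
$o = -20$ ($o = 1 - 21 = -20$)
$Y{\left(12,6 \right)} I{\left(5 \right)} + o = 18 \left(\left(-2\right) 5\right) - 20 = 18 \left(-10\right) - 20 = -180 - 20 = -200$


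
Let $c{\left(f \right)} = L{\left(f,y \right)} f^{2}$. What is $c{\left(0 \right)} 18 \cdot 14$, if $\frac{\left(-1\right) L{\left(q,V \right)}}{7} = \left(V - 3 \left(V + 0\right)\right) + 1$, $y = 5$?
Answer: $0$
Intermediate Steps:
$L{\left(q,V \right)} = -7 + 14 V$ ($L{\left(q,V \right)} = - 7 \left(\left(V - 3 \left(V + 0\right)\right) + 1\right) = - 7 \left(\left(V - 3 V\right) + 1\right) = - 7 \left(- 2 V + 1\right) = - 7 \left(1 - 2 V\right) = -7 + 14 V$)
$c{\left(f \right)} = 63 f^{2}$ ($c{\left(f \right)} = \left(-7 + 14 \cdot 5\right) f^{2} = \left(-7 + 70\right) f^{2} = 63 f^{2}$)
$c{\left(0 \right)} 18 \cdot 14 = 63 \cdot 0^{2} \cdot 18 \cdot 14 = 63 \cdot 0 \cdot 18 \cdot 14 = 0 \cdot 18 \cdot 14 = 0 \cdot 14 = 0$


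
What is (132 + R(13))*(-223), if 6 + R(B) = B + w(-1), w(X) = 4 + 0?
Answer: -31889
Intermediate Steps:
w(X) = 4
R(B) = -2 + B (R(B) = -6 + (B + 4) = -6 + (4 + B) = -2 + B)
(132 + R(13))*(-223) = (132 + (-2 + 13))*(-223) = (132 + 11)*(-223) = 143*(-223) = -31889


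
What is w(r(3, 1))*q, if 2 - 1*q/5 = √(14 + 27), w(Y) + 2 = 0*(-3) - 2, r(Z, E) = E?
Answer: -40 + 20*√41 ≈ 88.063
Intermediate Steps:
w(Y) = -4 (w(Y) = -2 + (0*(-3) - 2) = -2 + (0 - 2) = -2 - 2 = -4)
q = 10 - 5*√41 (q = 10 - 5*√(14 + 27) = 10 - 5*√41 ≈ -22.016)
w(r(3, 1))*q = -4*(10 - 5*√41) = -40 + 20*√41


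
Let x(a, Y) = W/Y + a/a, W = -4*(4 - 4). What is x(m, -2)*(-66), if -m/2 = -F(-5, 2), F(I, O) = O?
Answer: -66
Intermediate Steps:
W = 0 (W = -4*0 = 0)
m = 4 (m = -(-2)*2 = -2*(-2) = 4)
x(a, Y) = 1 (x(a, Y) = 0/Y + a/a = 0 + 1 = 1)
x(m, -2)*(-66) = 1*(-66) = -66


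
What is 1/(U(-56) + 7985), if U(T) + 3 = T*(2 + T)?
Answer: 1/11006 ≈ 9.0859e-5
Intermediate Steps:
U(T) = -3 + T*(2 + T)
1/(U(-56) + 7985) = 1/((-3 + (-56)² + 2*(-56)) + 7985) = 1/((-3 + 3136 - 112) + 7985) = 1/(3021 + 7985) = 1/11006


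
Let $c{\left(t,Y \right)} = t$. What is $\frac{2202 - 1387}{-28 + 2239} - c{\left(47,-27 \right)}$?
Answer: $- \frac{103102}{2211} \approx -46.631$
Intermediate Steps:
$\frac{2202 - 1387}{-28 + 2239} - c{\left(47,-27 \right)} = \frac{2202 - 1387}{-28 + 2239} - 47 = \frac{815}{2211} - 47 = - \frac{103102}{2211}$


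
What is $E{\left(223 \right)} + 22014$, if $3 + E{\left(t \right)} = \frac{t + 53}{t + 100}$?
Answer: $\frac{7109829}{323} \approx 22012.0$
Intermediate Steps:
$E{\left(t \right)} = -3 + \frac{53 + t}{100 + t}$ ($E{\left(t \right)} = -3 + \frac{t + 53}{t + 100} = -3 + \frac{53 + t}{100 + t}$)
$E{\left(223 \right)} + 22014 = \frac{-247 - 446}{100 + 223} + 22014 = \frac{-247 - 446}{323} + 22014 = \frac{1}{323} \left(-693\right) + 22014 = - \frac{693}{323} + 22014 = \frac{7109829}{323}$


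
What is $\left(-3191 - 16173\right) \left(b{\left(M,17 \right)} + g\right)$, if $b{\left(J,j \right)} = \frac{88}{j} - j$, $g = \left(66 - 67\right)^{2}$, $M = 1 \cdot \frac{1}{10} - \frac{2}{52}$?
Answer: $\frac{3562976}{17} \approx 2.0959 \cdot 10^{5}$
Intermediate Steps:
$M = \frac{4}{65}$ ($M = 1 \cdot \frac{1}{10} - \frac{1}{26} = \frac{1}{10} - \frac{1}{26} = \frac{4}{65} \approx 0.061538$)
$g = 1$ ($g = \left(-1\right)^{2} = 1$)
$b{\left(J,j \right)} = - j + \frac{88}{j}$
$\left(-3191 - 16173\right) \left(b{\left(M,17 \right)} + g\right) = \left(-3191 - 16173\right) \left(\left(\left(-1\right) 17 + \frac{88}{17}\right) + 1\right) = - 19364 \left(\left(-17 + 88 \cdot \frac{1}{17}\right) + 1\right) = - 19364 \left(\left(-17 + \frac{88}{17}\right) + 1\right) = - 19364 \left(- \frac{201}{17} + 1\right) = \left(-19364\right) \left(- \frac{184}{17}\right) = \frac{3562976}{17}$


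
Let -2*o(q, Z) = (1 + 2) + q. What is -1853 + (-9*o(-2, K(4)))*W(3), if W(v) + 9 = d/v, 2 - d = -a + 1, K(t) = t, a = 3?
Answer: -3775/2 ≈ -1887.5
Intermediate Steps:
d = 4 (d = 2 - (-1*3 + 1) = 2 - (-3 + 1) = 2 - 1*(-2) = 2 + 2 = 4)
W(v) = -9 + 4/v
o(q, Z) = -3/2 - q/2 (o(q, Z) = -((1 + 2) + q)/2 = -(3 + q)/2 = -3/2 - q/2)
-1853 + (-9*o(-2, K(4)))*W(3) = -1853 + (-9*(-3/2 - 1/2*(-2)))*(-9 + 4/3) = -1853 + (-9*(-3/2 + 1))*(-9 + 4*(1/3)) = -1853 + (-9*(-1/2))*(-9 + 4/3) = -1853 + (9/2)*(-23/3) = -1853 - 69/2 = -3775/2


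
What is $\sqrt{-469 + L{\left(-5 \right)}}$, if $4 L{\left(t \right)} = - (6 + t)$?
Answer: $\frac{i \sqrt{1877}}{2} \approx 21.662 i$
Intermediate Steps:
$L{\left(t \right)} = - \frac{3}{2} - \frac{t}{4}$ ($L{\left(t \right)} = \frac{\left(-1\right) \left(6 + t\right)}{4} = \frac{-6 - t}{4} = - \frac{3}{2} - \frac{t}{4}$)
$\sqrt{-469 + L{\left(-5 \right)}} = \sqrt{-469 - \frac{1}{4}} = \sqrt{- \frac{1877}{4}} = \frac{i \sqrt{1877}}{2}$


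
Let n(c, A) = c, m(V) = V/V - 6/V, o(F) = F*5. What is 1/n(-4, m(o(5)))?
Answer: -¼ ≈ -0.25000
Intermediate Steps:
o(F) = 5*F
m(V) = 1 - 6/V
1/n(-4, m(o(5))) = 1/(-4) = -¼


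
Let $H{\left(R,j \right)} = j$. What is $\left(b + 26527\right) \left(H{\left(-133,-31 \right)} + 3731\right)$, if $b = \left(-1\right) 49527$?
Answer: $-85100000$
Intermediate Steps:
$b = -49527$
$\left(b + 26527\right) \left(H{\left(-133,-31 \right)} + 3731\right) = \left(-49527 + 26527\right) \left(-31 + 3731\right) = \left(-23000\right) 3700 = -85100000$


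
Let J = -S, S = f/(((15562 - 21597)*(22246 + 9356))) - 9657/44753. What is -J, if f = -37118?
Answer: -920051630068/4267602893355 ≈ -0.21559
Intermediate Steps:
S = -920051630068/4267602893355 (S = -37118*1/((15562 - 21597)*(22246 + 9356)) - 9657/44753 = -37118/((-6035*31602)) - 9657*1/44753 = -37118/(-190718070) - 9657/44753 = -37118*(-1/190718070) - 9657/44753 = 18559/95359035 - 9657/44753 = -920051630068/4267602893355 ≈ -0.21559)
J = 920051630068/4267602893355 (J = -1*(-920051630068/4267602893355) = 920051630068/4267602893355 ≈ 0.21559)
-J = -1*920051630068/4267602893355 = -920051630068/4267602893355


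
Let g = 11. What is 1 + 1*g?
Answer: 12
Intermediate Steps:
1 + 1*g = 1 + 1*11 = 1 + 11 = 12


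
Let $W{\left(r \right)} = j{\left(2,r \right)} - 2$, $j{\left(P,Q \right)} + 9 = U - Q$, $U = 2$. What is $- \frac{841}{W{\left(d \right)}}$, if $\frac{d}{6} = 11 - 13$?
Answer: $- \frac{841}{3} \approx -280.33$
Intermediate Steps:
$d = -12$ ($d = 6 \left(11 - 13\right) = 6 \left(-2\right) = -12$)
$j{\left(P,Q \right)} = -7 - Q$ ($j{\left(P,Q \right)} = -9 - \left(-2 + Q\right) = -7 - Q$)
$W{\left(r \right)} = -9 - r$ ($W{\left(r \right)} = \left(-7 - r\right) - 2 = -9 - r$)
$- \frac{841}{W{\left(d \right)}} = - \frac{841}{-9 - -12} = - \frac{841}{-9 + 12} = - \frac{841}{3}$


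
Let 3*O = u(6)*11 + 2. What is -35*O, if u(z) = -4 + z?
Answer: -280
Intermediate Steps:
O = 8 (O = ((-4 + 6)*11 + 2)/3 = (2*11 + 2)/3 = (22 + 2)/3 = (⅓)*24 = 8)
-35*O = -35*8 = -280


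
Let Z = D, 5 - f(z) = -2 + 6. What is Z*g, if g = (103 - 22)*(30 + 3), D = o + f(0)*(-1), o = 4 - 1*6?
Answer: -8019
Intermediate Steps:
o = -2 (o = 4 - 6 = -2)
f(z) = 1 (f(z) = 5 - (-2 + 6) = 5 - 1*4 = 5 - 4 = 1)
D = -3 (D = -2 + 1*(-1) = -2 - 1 = -3)
g = 2673 (g = 81*33 = 2673)
Z = -3
Z*g = -3*2673 = -8019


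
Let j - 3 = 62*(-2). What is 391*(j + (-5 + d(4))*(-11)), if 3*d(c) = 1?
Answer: -81719/3 ≈ -27240.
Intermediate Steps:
d(c) = ⅓ (d(c) = (⅓)*1 = ⅓)
j = -121 (j = 3 + 62*(-2) = 3 - 124 = -121)
391*(j + (-5 + d(4))*(-11)) = 391*(-121 + (-5 + ⅓)*(-11)) = 391*(-121 - 14/3*(-11)) = 391*(-121 + 154/3) = 391*(-209/3) = -81719/3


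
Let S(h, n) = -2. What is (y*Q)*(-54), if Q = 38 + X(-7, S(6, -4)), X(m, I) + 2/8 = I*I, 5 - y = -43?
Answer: -108216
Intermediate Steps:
y = 48 (y = 5 - 1*(-43) = 5 + 43 = 48)
X(m, I) = -1/4 + I**2 (X(m, I) = -1/4 + I*I = -1/4 + I**2)
Q = 167/4 (Q = 38 + (-1/4 + (-2)**2) = 38 + (-1/4 + 4) = 38 + 15/4 = 167/4 ≈ 41.750)
(y*Q)*(-54) = (48*(167/4))*(-54) = 2004*(-54) = -108216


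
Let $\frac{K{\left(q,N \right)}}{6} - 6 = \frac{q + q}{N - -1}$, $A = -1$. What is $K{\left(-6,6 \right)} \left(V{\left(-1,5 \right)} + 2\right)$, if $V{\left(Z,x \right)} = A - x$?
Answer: $- \frac{720}{7} \approx -102.86$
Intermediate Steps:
$V{\left(Z,x \right)} = -1 - x$
$K{\left(q,N \right)} = 36 + \frac{12 q}{1 + N}$ ($K{\left(q,N \right)} = 36 + 6 \frac{q + q}{N - -1} = 36 + 6 \frac{2 q}{N + \left(-4 + 5\right)} = 36 + 6 \frac{2 q}{N + 1} = 36 + 6 \frac{2 q}{1 + N} = 36 + \frac{12 q}{1 + N}$)
$K{\left(-6,6 \right)} \left(V{\left(-1,5 \right)} + 2\right) = \frac{12 \left(3 - 6 + 3 \cdot 6\right)}{1 + 6} \left(\left(-1 - 5\right) + 2\right) = \frac{12 \left(3 - 6 + 18\right)}{7} \left(\left(-1 - 5\right) + 2\right) = 12 \cdot \frac{1}{7} \cdot 15 \left(-6 + 2\right) = \frac{180}{7} \left(-4\right) = - \frac{720}{7}$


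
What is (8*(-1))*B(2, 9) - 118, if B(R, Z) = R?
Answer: -134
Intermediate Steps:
(8*(-1))*B(2, 9) - 118 = (8*(-1))*2 - 118 = -8*2 - 118 = -16 - 118 = -134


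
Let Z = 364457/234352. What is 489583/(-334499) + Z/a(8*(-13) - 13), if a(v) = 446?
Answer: -51049790324293/34962167303008 ≈ -1.4601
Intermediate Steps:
Z = 364457/234352 (Z = 364457*(1/234352) = 364457/234352 ≈ 1.5552)
489583/(-334499) + Z/a(8*(-13) - 13) = 489583/(-334499) + (364457/234352)/446 = 489583*(-1/334499) + (364457/234352)*(1/446) = -489583/334499 + 364457/104520992 = -51049790324293/34962167303008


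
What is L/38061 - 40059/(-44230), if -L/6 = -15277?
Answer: 1859631953/561146010 ≈ 3.3140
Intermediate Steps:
L = 91662 (L = -6*(-15277) = 91662)
L/38061 - 40059/(-44230) = 91662/38061 - 40059/(-44230) = 91662*(1/38061) - 40059*(-1/44230) = 30554/12687 + 40059/44230 = 1859631953/561146010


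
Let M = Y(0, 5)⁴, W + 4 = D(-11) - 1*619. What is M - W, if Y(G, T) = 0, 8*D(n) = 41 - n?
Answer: 1233/2 ≈ 616.50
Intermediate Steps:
D(n) = 41/8 - n/8 (D(n) = (41 - n)/8 = 41/8 - n/8)
W = -1233/2 (W = -4 + ((41/8 - ⅛*(-11)) - 1*619) = -4 + ((41/8 + 11/8) - 619) = -4 + (13/2 - 619) = -4 - 1225/2 = -1233/2 ≈ -616.50)
M = 0 (M = 0⁴ = 0)
M - W = 0 - 1*(-1233/2) = 0 + 1233/2 = 1233/2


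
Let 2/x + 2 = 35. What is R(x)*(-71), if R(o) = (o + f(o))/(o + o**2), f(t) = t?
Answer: -4686/35 ≈ -133.89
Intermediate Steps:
x = 2/33 (x = 2/(-2 + 35) = 2/33 ≈ 0.060606)
R(o) = 2*o/(o + o**2) (R(o) = (o + o)/(o + o**2) = (2*o)/(o + o**2) = 2*o/(o + o**2))
R(x)*(-71) = (2/(1 + 2/33))*(-71) = (2/(35/33))*(-71) = (2*(33/35))*(-71) = (66/35)*(-71) = -4686/35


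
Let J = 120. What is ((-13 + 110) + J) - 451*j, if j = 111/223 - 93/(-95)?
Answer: -9511939/21185 ≈ -448.99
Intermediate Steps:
j = 31284/21185 (j = 111*(1/223) - 93*(-1/95) = 111/223 + 93/95 = 31284/21185 ≈ 1.4767)
((-13 + 110) + J) - 451*j = ((-13 + 110) + 120) - 451*31284/21185 = (97 + 120) - 14109084/21185 = 217 - 14109084/21185 = -9511939/21185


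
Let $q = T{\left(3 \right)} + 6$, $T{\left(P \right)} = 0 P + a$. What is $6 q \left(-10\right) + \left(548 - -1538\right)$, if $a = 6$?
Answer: $1366$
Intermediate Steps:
$T{\left(P \right)} = 6$ ($T{\left(P \right)} = 0 P + 6 = 0 + 6 = 6$)
$q = 12$ ($q = 6 + 6 = 12$)
$6 q \left(-10\right) + \left(548 - -1538\right) = 6 \cdot 12 \left(-10\right) + \left(548 - -1538\right) = 72 \left(-10\right) + \left(548 + 1538\right) = -720 + 2086 = 1366$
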